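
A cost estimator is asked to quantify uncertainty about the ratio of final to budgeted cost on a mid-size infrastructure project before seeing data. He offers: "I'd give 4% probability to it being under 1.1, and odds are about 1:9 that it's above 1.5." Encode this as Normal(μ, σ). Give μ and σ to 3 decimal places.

μ = 1.331, σ = 0.132

The p-quantile of Normal(μ,σ) is μ + z_p·σ, with z_{0.04} = -1.751 and z_{0.9} = 1.282.
Eliminate σ: μ = (z₂·x₁ − z₁·x₂)/(z₂ − z₁) = (1.282·1.1 − (-1.751)·1.5)/3.032 = 1.331.
Then σ = (x₂ − x₁)/(z₂ − z₁) = (1.5 − 1.1)/3.032 = 0.132.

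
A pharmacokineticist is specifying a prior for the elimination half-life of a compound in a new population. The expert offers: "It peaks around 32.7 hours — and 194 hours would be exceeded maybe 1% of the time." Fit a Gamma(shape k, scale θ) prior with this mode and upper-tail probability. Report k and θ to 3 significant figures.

k ≈ 2.17, θ ≈ 27.9

Gamma(k,θ) with k>1 has mode (k−1)θ, so θ = 32.7/(k−1).
Need P(X < 194) = 0.99 with θ tied to k this way. Start at k = 2, θ = 32.7: P(X<194) ≈ 0.982.
Too low — raise k to concentrate. Iterating converges to k ≈ 2.17.
Then θ = 32.7/(2.17−1) ≈ 27.9.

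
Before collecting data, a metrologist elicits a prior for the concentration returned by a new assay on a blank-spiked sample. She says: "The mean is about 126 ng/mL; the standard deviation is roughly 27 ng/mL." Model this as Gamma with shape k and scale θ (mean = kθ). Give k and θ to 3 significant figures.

k ≈ 21.8, θ ≈ 5.79

For Gamma(k, scale θ): mean = kθ, variance = kθ², so CV = 1/√k.
CV = SD/mean = 27/126 = 0.2143, hence k = 1/CV² = 21.8.
Then θ = mean/k = 126/21.8 = 5.79.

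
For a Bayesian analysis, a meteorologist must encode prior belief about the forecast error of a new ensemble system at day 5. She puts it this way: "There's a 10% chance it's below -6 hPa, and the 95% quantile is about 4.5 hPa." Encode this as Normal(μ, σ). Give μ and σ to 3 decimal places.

μ = -1.402, σ = 3.588

For Normal(μ,σ), the p-quantile is μ + z_p·σ. Here z_{0.1} = -1.282, z_{0.95} = 1.645.
So -6 = μ − 1.282σ and 4.5 = μ + 1.645σ.
Subtracting: σ = (4.5 − -6)/(1.645 − (-1.282)) = 3.588.
Then μ = -6 − (-1.282)·3.588 = -1.402.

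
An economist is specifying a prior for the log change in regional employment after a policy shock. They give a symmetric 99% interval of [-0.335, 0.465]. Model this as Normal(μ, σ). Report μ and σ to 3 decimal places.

μ = 0.065, σ = 0.155

A symmetric 99% interval runs μ ± z·σ with z = 2.576.
Half-width = 0.4, so σ = 0.4/2.576 = 0.155.
μ is the interval midpoint, 0.065.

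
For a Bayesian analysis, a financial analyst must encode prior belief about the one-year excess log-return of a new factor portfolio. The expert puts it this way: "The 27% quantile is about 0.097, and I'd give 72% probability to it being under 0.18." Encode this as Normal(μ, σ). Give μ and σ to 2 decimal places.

μ = 0.14, σ = 0.07

For Normal(μ,σ), the p-quantile is μ + z_p·σ. Here z_{0.27} = -0.6128, z_{0.72} = 0.5828.
So 0.097 = μ − 0.6128σ and 0.18 = μ + 0.5828σ.
Subtracting: σ = (0.18 − 0.097)/(0.5828 − (-0.6128)) = 0.07.
Then μ = 0.097 − (-0.6128)·0.07 = 0.14.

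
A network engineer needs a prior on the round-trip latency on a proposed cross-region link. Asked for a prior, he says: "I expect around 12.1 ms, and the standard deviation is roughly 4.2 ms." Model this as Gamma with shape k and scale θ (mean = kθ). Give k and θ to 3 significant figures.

For Gamma(k, scale θ): mean = kθ, variance = kθ², so CV = 1/√k.
CV = SD/mean = 4.2/12.1 = 0.3471, hence k = 1/CV² = 8.3.
Then θ = mean/k = 12.1/8.3 = 1.46.

k ≈ 8.3, θ ≈ 1.46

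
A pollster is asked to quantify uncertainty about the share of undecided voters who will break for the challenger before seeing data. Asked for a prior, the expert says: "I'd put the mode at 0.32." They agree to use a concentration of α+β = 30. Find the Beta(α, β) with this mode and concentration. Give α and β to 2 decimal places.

For α,β > 1 the Beta mode is (α−1)/(α+β−2). With α+β = 30, the mode is (α−1)/28.
Set (α−1)/28 = 0.32 → α = 1 + 0.32·28 = 9.96.
β = 30 − α = 20.04.

α = 9.96, β = 20.04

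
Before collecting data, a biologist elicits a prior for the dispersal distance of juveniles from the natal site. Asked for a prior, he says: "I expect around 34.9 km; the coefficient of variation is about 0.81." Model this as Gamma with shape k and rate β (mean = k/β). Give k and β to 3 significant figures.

For Gamma(k, rate β): mean = k/β, variance = k/β², so CV = 1/√k.
CV = 0.81, hence k = 1/CV² = 1.52.
Then β = k/mean = 1.52/34.9 = 0.0437.

k ≈ 1.52, β ≈ 0.0437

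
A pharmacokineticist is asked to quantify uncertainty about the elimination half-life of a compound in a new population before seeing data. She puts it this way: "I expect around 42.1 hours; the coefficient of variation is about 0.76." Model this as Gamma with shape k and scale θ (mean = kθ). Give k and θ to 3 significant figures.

k ≈ 1.73, θ ≈ 24.3

For Gamma(k, scale θ): mean = kθ, variance = kθ², so CV = 1/√k.
CV = 0.76, hence k = 1/CV² = 1.73.
Then θ = mean/k = 42.1/1.73 = 24.3.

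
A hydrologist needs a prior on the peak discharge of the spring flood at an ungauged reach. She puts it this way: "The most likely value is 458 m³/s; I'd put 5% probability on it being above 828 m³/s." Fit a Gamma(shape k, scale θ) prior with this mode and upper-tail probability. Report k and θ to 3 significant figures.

k ≈ 8.95, θ ≈ 57.6

Gamma(k,θ) with k>1 has mode (k−1)θ, so θ = 458/(k−1).
Need P(X < 828) = 0.95 with θ tied to k this way. Start at k = 2, θ = 458: P(X<828) ≈ 0.539.
Too low — raise k to concentrate. Iterating converges to k ≈ 8.95.
Then θ = 458/(8.95−1) ≈ 57.6.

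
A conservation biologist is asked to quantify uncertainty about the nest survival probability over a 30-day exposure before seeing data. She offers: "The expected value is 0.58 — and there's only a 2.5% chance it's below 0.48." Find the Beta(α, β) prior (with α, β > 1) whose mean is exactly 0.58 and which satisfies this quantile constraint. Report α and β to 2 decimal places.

With mean 0.58 fixed, write α = 0.58s, β = 0.42s where s = α+β.
Need P(θ < 0.48) = 0.025 under Beta(0.58s, 0.42s). Normal approximation: (q−m)/√(m(1−m)/s) ≈ z_{0.025} = -1.96, so s ≈ 0.58·0.42·(-1.96)²/(0.48−0.58)² = 93.6.
At s = 93.6: P(θ<0.48) ≈ 0.026. Adjusting to match 0.025 gives s ≈ 95.18.
So α = 0.58·95.18 ≈ 55.20, β = 0.42·95.18 ≈ 39.97.

α ≈ 55.20, β ≈ 39.97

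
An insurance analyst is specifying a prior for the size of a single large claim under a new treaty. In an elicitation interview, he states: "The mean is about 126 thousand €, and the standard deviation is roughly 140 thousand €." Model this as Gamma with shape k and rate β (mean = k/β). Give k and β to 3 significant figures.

k ≈ 0.81, β ≈ 0.00643

For Gamma(k, rate β): mean = k/β, variance = k/β², so CV = 1/√k.
CV = SD/mean = 140/126 = 1.111, hence k = 1/CV² = 0.81.
Then β = k/mean = 0.81/126 = 0.00643.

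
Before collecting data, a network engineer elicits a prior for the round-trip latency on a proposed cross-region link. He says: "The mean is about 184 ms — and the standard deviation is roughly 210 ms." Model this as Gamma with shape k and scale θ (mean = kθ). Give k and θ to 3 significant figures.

For Gamma(k, scale θ): mean = kθ, variance = kθ², so CV = 1/√k.
CV = SD/mean = 210/184 = 1.141, hence k = 1/CV² = 0.768.
Then θ = mean/k = 184/0.768 = 240.

k ≈ 0.768, θ ≈ 240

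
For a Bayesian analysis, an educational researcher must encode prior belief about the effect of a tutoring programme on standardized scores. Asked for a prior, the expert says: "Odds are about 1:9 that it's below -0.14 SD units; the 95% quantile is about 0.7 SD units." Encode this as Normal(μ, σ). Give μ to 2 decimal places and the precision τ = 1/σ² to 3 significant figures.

For Normal(μ,σ), the p-quantile is μ + z_p·σ. Here z_{0.1} = -1.282, z_{0.95} = 1.645.
So -0.14 = μ − 1.282σ and 0.7 = μ + 1.645σ.
Subtracting: σ = (0.7 − -0.14)/(1.645 − (-1.282)) = 0.29.
Then μ = -0.14 − (-1.282)·0.29 = 0.23.
Precision τ = 1/σ² = 1/0.287² = 12.1.

μ = 0.23, τ = 12.1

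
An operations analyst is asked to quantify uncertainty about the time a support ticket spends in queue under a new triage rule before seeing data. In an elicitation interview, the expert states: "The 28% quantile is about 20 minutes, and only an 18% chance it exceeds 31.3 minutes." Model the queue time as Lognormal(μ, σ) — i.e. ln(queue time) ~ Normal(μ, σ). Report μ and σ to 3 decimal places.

μ ≈ 3.170, σ ≈ 0.299

If T ~ Lognormal(μ,σ) then ln T ~ Normal(μ,σ), so the p-quantile of ln T is μ + z_p·σ.
ln(20) = 2.996 and ln(31.3) = 3.444; z_{0.28} = -0.5828, z_{0.82} = 0.9154.
σ = (3.444 − 2.996)/(0.9154 − (-0.5828)) = 0.299.
μ = 2.996 − (-0.5828)·0.299 = 3.170.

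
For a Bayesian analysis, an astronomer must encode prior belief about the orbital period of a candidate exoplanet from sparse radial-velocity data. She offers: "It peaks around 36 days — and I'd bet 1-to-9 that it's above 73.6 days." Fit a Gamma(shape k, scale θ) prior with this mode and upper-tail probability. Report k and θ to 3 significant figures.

k ≈ 4.75, θ ≈ 9.59

Gamma(k,θ) with k>1 has mode (k−1)θ, so θ = 36/(k−1).
Need P(X < 73.6) = 0.9 with θ tied to k this way. Start at k = 2, θ = 36: P(X<73.6) ≈ 0.606.
Too low — raise k to concentrate. Iterating converges to k ≈ 4.75.
Then θ = 36/(4.75−1) ≈ 9.59.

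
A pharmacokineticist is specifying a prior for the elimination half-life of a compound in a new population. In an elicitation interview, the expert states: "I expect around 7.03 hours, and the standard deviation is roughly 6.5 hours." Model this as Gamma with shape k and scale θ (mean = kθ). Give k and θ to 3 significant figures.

For Gamma(k, scale θ): mean = kθ, variance = kθ², so CV = 1/√k.
CV = SD/mean = 6.5/7.03 = 0.9246, hence k = 1/CV² = 1.17.
Then θ = mean/k = 7.03/1.17 = 6.01.

k ≈ 1.17, θ ≈ 6.01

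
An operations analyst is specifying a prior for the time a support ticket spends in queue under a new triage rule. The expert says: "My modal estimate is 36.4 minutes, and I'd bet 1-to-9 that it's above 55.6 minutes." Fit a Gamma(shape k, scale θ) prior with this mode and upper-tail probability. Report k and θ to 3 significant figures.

Gamma(k,θ) with k>1 has mode (k−1)θ, so θ = 36.4/(k−1).
Need P(X < 55.6) = 0.9 with θ tied to k this way. Start at k = 2, θ = 36.4: P(X<55.6) ≈ 0.451.
Too low — raise k to concentrate. Iterating converges to k ≈ 11.4.
Then θ = 36.4/(11.4−1) ≈ 3.5.

k ≈ 11.4, θ ≈ 3.5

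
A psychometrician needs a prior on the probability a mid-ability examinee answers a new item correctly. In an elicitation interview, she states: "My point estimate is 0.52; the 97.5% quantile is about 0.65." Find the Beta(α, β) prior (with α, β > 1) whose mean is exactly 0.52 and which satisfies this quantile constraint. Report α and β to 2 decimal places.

α ≈ 28.44, β ≈ 26.25

With mean 0.52 fixed, write α = 0.52s, β = 0.48s where s = α+β.
Need P(θ < 0.65) = 0.975 under Beta(0.52s, 0.48s). Normal approximation: (q−m)/√(m(1−m)/s) ≈ z_{0.975} = 1.96, so s ≈ 0.52·0.48·(1.96)²/(0.65−0.52)² = 56.7.
At s = 56.7: P(θ<0.65) ≈ 0.977. Adjusting to match 0.975 gives s ≈ 54.69.
So α = 0.52·54.69 ≈ 28.44, β = 0.48·54.69 ≈ 26.25.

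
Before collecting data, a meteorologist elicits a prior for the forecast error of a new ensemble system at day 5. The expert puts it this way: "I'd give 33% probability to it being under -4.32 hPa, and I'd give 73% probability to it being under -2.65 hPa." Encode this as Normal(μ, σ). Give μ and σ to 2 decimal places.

μ = -3.62, σ = 1.59

The p-quantile of Normal(μ,σ) is μ + z_p·σ, with z_{0.33} = -0.4399 and z_{0.73} = 0.6128.
Eliminate σ: μ = (z₂·x₁ − z₁·x₂)/(z₂ − z₁) = (0.6128·-4.32 − (-0.4399)·-2.65)/1.053 = -3.62.
Then σ = (x₂ − x₁)/(z₂ − z₁) = (-2.65 − -4.32)/1.053 = 1.59.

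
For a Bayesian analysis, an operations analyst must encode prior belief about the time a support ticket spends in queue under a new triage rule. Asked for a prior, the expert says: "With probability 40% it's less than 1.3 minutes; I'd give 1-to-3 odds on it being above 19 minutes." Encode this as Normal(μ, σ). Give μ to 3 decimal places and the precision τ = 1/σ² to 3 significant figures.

The p-quantile of Normal(μ,σ) is μ + z_p·σ, with z_{0.4} = -0.2533 and z_{0.75} = 0.6745.
Eliminate σ: μ = (z₂·x₁ − z₁·x₂)/(z₂ − z₁) = (0.6745·1.3 − (-0.2533)·19)/0.9278 = 6.133.
Then σ = (x₂ − x₁)/(z₂ − z₁) = (19 − 1.3)/0.9278 = 19.077.
Precision τ = 1/σ² = 1/19.08² = 0.00275.

μ = 6.133, τ = 0.00275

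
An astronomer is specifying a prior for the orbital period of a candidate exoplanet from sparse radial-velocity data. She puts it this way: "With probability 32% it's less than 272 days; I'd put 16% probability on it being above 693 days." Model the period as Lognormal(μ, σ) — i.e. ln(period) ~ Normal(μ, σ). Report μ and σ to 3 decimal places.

If T ~ Lognormal(μ,σ) then ln T ~ Normal(μ,σ), so the p-quantile of ln T is μ + z_p·σ.
ln(272) = 5.606 and ln(693) = 6.541; z_{0.32} = -0.4677, z_{0.84} = 0.9945.
σ = (6.541 − 5.606)/(0.9945 − (-0.4677)) = 0.640.
μ = 5.606 − (-0.4677)·0.640 = 5.905.

μ ≈ 5.905, σ ≈ 0.640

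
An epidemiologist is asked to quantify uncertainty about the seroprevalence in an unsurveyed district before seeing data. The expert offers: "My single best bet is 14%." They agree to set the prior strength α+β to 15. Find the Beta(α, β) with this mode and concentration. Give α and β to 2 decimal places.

α = 2.82, β = 12.18

For α,β > 1 the Beta mode is (α−1)/(α+β−2). With α+β = 15, the mode is (α−1)/13.
Set (α−1)/13 = 0.14 → α = 1 + 0.14·13 = 2.82.
β = 15 − α = 12.18.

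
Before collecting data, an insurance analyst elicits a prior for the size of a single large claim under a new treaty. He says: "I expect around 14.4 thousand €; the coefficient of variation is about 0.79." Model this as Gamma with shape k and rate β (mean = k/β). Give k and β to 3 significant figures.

For Gamma(k, rate β): mean = k/β, variance = k/β², so CV = 1/√k.
CV = 0.79, hence k = 1/CV² = 1.6.
Then β = k/mean = 1.6/14.4 = 0.111.

k ≈ 1.6, β ≈ 0.111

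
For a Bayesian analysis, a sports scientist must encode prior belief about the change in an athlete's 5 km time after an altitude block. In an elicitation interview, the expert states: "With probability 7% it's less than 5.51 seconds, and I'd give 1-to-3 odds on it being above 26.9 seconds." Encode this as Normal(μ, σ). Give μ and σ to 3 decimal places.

For Normal(μ,σ), the p-quantile is μ + z_p·σ. Here z_{0.07} = -1.476, z_{0.75} = 0.6745.
So 5.51 = μ − 1.476σ and 26.9 = μ + 0.6745σ.
Subtracting: σ = (26.9 − 5.51)/(0.6745 − (-1.476)) = 9.948.
Then μ = 5.51 − (-1.476)·9.948 = 20.190.

μ = 20.190, σ = 9.948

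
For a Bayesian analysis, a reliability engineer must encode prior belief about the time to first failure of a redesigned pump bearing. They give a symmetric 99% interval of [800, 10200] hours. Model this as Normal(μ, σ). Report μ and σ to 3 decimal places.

A symmetric 99% interval runs μ ± z·σ with z = 2.576.
Half-width = 4700, so σ = 4700/2.576 = 1824.655.
μ is the interval midpoint, 5500.000.

μ = 5500.000, σ = 1824.655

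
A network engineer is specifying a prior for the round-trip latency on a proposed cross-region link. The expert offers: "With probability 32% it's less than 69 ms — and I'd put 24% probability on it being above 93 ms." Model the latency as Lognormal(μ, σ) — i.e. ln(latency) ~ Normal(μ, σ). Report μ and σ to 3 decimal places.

If T ~ Lognormal(μ,σ) then ln T ~ Normal(μ,σ), so the p-quantile of ln T is μ + z_p·σ.
ln(69) = 4.234 and ln(93) = 4.533; z_{0.32} = -0.4677, z_{0.76} = 0.7063.
σ = (4.533 − 4.234)/(0.7063 − (-0.4677)) = 0.254.
μ = 4.234 − (-0.4677)·0.254 = 4.353.

μ ≈ 4.353, σ ≈ 0.254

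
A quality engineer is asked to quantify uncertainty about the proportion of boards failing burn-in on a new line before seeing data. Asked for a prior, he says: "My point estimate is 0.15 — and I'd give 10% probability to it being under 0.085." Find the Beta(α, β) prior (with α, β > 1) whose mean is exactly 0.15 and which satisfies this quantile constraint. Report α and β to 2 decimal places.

α ≈ 6.45, β ≈ 36.54

With mean 0.15 fixed, write α = 0.15s, β = 0.85s where s = α+β.
Need P(θ < 0.085) = 0.1 under Beta(0.15s, 0.85s). Normal approximation: (q−m)/√(m(1−m)/s) ≈ z_{0.1} = -1.28, so s ≈ 0.15·0.85·(-1.28)²/(0.085−0.15)² = 49.6.
At s = 49.6: P(θ<0.085) ≈ 0.082. Adjusting to match 0.1 gives s ≈ 42.99.
So α = 0.15·42.99 ≈ 6.45, β = 0.85·42.99 ≈ 36.54.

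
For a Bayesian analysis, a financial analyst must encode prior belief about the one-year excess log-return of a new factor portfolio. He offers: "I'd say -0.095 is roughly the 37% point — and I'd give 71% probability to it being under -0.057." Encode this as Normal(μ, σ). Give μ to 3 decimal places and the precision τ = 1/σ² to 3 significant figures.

μ = -0.081, τ = 543

For Normal(μ,σ), the p-quantile is μ + z_p·σ. Here z_{0.37} = -0.3319, z_{0.71} = 0.5534.
So -0.095 = μ − 0.3319σ and -0.057 = μ + 0.5534σ.
Subtracting: σ = (-0.057 − -0.095)/(0.5534 − (-0.3319)) = 0.043.
Then μ = -0.095 − (-0.3319)·0.043 = -0.081.
Precision τ = 1/σ² = 1/0.04293² = 543.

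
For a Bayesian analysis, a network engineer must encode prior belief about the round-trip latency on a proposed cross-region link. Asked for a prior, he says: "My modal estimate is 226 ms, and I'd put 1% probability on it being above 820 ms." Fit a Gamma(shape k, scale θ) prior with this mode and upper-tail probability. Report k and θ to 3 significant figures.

Gamma(k,θ) with k>1 has mode (k−1)θ, so θ = 226/(k−1).
Need P(X < 820) = 0.99 with θ tied to k this way. Start at k = 2, θ = 226: P(X<820) ≈ 0.877.
Too low — raise k to concentrate. Iterating converges to k ≈ 3.58.
Then θ = 226/(3.58−1) ≈ 87.5.

k ≈ 3.58, θ ≈ 87.5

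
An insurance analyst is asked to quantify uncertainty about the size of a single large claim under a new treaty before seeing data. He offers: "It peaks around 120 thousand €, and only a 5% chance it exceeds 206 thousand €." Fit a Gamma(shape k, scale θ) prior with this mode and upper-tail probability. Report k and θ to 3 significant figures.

Gamma(k,θ) with k>1 has mode (k−1)θ, so θ = 120/(k−1).
Need P(X < 206) = 0.95 with θ tied to k this way. Start at k = 2, θ = 120: P(X<206) ≈ 0.512.
Too low — raise k to concentrate. Iterating converges to k ≈ 10.6.
Then θ = 120/(10.6−1) ≈ 12.6.

k ≈ 10.6, θ ≈ 12.6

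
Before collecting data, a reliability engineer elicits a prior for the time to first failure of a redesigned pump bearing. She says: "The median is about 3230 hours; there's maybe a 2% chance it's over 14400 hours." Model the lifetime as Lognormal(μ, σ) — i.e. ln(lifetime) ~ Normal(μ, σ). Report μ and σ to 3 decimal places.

μ ≈ 8.080, σ ≈ 0.728

If T ~ Lognormal(μ,σ) then ln T ~ Normal(μ,σ), so the p-quantile of ln T is μ + z_p·σ.
ln(3230) = 8.08 and ln(14400) = 9.575; z_{0.5} = 0, z_{0.98} = 2.054.
σ = (9.575 − 8.08)/(2.054 − (0)) = 0.728.
μ = 8.08 − (0)·0.728 = 8.080.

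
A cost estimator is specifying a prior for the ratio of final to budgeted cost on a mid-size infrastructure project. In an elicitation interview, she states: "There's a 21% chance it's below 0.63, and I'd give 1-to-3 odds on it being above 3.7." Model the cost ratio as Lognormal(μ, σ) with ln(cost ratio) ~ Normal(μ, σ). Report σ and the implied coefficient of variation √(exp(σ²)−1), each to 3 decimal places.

If T ~ Lognormal(μ,σ) then ln T ~ Normal(μ,σ), so the p-quantile of ln T is μ + z_p·σ.
ln(0.63) = -0.462 and ln(3.7) = 1.308; z_{0.21} = -0.8064, z_{0.75} = 0.6745.
σ = (1.308 − -0.462)/(0.6745 − (-0.8064)) = 1.195.
μ = -0.462 − (-0.8064)·1.195 = 0.502.
CV = √(exp(σ²)−1) = √(exp(1.4291)−1) = 1.782.

σ ≈ 1.195, CV ≈ 1.782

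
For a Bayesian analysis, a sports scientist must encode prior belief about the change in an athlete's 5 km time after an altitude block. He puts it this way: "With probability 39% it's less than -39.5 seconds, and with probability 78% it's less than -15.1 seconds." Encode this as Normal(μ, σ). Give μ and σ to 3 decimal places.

μ = -33.018, σ = 23.205

For Normal(μ,σ), the p-quantile is μ + z_p·σ. Here z_{0.39} = -0.2793, z_{0.78} = 0.7722.
So -39.5 = μ − 0.2793σ and -15.1 = μ + 0.7722σ.
Subtracting: σ = (-15.1 − -39.5)/(0.7722 − (-0.2793)) = 23.205.
Then μ = -39.5 − (-0.2793)·23.205 = -33.018.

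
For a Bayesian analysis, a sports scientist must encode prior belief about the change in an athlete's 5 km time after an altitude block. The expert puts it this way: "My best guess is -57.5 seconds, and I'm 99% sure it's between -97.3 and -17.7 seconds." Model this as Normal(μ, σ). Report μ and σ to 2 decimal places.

A symmetric 99% interval runs μ ± z·σ with z = 2.576.
Half-width = 39.8, so σ = 39.8/2.576 = 15.45.
μ is the stated best guess, -57.50.

μ = -57.50, σ = 15.45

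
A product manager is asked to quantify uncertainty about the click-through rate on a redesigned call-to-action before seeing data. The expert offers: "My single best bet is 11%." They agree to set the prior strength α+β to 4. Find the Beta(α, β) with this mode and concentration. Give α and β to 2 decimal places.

For α,β > 1 the Beta mode is (α−1)/(α+β−2). With α+β = 4, the mode is (α−1)/2.
Set (α−1)/2 = 0.11 → α = 1 + 0.11·2 = 1.22.
β = 4 − α = 2.78.

α = 1.22, β = 2.78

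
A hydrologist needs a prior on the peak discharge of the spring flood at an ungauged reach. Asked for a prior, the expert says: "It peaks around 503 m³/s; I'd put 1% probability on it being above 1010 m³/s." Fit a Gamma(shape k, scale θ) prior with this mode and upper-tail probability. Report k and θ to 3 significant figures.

Gamma(k,θ) with k>1 has mode (k−1)θ, so θ = 503/(k−1).
Need P(X < 1010) = 0.99 with θ tied to k this way. Start at k = 2, θ = 503: P(X<1010) ≈ 0.596.
Too low — raise k to concentrate. Iterating converges to k ≈ 11.1.
Then θ = 503/(11.1−1) ≈ 49.8.

k ≈ 11.1, θ ≈ 49.8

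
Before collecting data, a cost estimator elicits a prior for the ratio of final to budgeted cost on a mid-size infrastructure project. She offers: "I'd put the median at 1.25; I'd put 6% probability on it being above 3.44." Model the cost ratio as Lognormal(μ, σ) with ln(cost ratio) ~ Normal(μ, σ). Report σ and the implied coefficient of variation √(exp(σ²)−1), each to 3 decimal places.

If T ~ Lognormal(μ,σ) then ln T ~ Normal(μ,σ), so the p-quantile of ln T is μ + z_p·σ.
ln(1.25) = 0.2231 and ln(3.44) = 1.235; z_{0.5} = 0, z_{0.94} = 1.555.
σ = (1.235 − 0.2231)/(1.555 − (0)) = 0.651.
μ = 0.2231 − (0)·0.651 = 0.223.
CV = √(exp(σ²)−1) = √(exp(0.4239)−1) = 0.727.

σ ≈ 0.651, CV ≈ 0.727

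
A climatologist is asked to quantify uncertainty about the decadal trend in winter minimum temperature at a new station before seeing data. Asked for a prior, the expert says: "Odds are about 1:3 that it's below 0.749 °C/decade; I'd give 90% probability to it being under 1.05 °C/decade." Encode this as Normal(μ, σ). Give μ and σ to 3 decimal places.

μ = 0.853, σ = 0.154

The p-quantile of Normal(μ,σ) is μ + z_p·σ, with z_{0.25} = -0.6745 and z_{0.9} = 1.282.
Eliminate σ: μ = (z₂·x₁ − z₁·x₂)/(z₂ − z₁) = (1.282·0.749 − (-0.6745)·1.05)/1.956 = 0.853.
Then σ = (x₂ − x₁)/(z₂ − z₁) = (1.05 − 0.749)/1.956 = 0.154.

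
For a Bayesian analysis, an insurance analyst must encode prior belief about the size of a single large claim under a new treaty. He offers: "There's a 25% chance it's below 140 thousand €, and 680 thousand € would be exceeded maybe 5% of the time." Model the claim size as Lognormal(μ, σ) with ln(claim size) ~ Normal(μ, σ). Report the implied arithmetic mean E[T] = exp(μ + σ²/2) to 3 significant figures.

If T ~ Lognormal(μ,σ) then ln T ~ Normal(μ,σ), so the p-quantile of ln T is μ + z_p·σ.
ln(140) = 4.942 and ln(680) = 6.522; z_{0.25} = -0.6745, z_{0.95} = 1.645.
σ = (6.522 − 4.942)/(1.645 − (-0.6745)) = 0.681.
μ = 4.942 − (-0.6745)·0.681 = 5.401.
E[T] = exp(μ + σ²/2) = exp(5.401 + 0.2322) = 280 thousand €.

E[T] ≈ 280 thousand €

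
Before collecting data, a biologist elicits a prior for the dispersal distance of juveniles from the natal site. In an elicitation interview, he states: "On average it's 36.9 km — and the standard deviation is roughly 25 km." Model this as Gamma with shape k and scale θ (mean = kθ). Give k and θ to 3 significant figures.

For Gamma(k, scale θ): mean = kθ, variance = kθ², so CV = 1/√k.
CV = SD/mean = 25/36.9 = 0.6775, hence k = 1/CV² = 2.18.
Then θ = mean/k = 36.9/2.18 = 16.9.

k ≈ 2.18, θ ≈ 16.9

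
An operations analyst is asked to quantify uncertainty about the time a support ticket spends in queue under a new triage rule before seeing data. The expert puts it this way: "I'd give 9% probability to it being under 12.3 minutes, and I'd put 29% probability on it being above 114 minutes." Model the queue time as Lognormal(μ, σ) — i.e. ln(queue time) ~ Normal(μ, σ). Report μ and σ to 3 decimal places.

μ ≈ 4.086, σ ≈ 1.176

If T ~ Lognormal(μ,σ) then ln T ~ Normal(μ,σ), so the p-quantile of ln T is μ + z_p·σ.
ln(12.3) = 2.51 and ln(114) = 4.736; z_{0.09} = -1.341, z_{0.71} = 0.5534.
σ = (4.736 − 2.51)/(0.5534 − (-1.341)) = 1.176.
μ = 2.51 − (-1.341)·1.176 = 4.086.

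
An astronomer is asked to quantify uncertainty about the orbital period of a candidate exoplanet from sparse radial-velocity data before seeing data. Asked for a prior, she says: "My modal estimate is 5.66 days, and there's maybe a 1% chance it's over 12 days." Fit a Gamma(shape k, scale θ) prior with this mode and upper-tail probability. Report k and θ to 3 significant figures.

k ≈ 9.6, θ ≈ 0.658

Gamma(k,θ) with k>1 has mode (k−1)θ, so θ = 5.66/(k−1).
Need P(X < 12) = 0.99 with θ tied to k this way. Start at k = 2, θ = 5.66: P(X<12) ≈ 0.626.
Too low — raise k to concentrate. Iterating converges to k ≈ 9.6.
Then θ = 5.66/(9.6−1) ≈ 0.658.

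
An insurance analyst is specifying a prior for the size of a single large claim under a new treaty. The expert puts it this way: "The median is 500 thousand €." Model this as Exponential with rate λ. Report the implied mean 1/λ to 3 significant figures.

mean ≈ 721 thousand €

Exponential median = ln 2 / λ, so λ = ln 2 / 500.0 = 0.00139.
Mean = 1/λ = 721 thousand €.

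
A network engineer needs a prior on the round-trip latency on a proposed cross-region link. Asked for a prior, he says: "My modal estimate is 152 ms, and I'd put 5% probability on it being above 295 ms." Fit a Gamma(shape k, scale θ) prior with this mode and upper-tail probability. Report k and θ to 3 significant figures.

Gamma(k,θ) with k>1 has mode (k−1)θ, so θ = 152/(k−1).
Need P(X < 295) = 0.95 with θ tied to k this way. Start at k = 2, θ = 152: P(X<295) ≈ 0.578.
Too low — raise k to concentrate. Iterating converges to k ≈ 7.31.
Then θ = 152/(7.31−1) ≈ 24.1.

k ≈ 7.31, θ ≈ 24.1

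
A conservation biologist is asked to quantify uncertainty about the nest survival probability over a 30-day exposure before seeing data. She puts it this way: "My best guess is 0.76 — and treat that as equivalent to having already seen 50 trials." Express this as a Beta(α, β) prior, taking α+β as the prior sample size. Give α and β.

Under the effective-sample-size interpretation, Beta(α, β) has prior mean α/(α+β) and prior sample size α+β.
So α+β = 50 and α/(α+β) = 0.76, giving α = 0.76·50 = 38 and β = 50 − 38 = 12.

α = 38, β = 12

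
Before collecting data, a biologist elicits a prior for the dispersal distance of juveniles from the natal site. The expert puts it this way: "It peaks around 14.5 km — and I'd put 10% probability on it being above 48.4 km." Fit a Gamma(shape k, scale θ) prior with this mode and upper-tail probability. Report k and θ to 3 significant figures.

Gamma(k,θ) with k>1 has mode (k−1)θ, so θ = 14.5/(k−1).
Need P(X < 48.4) = 0.9 with θ tied to k this way. Start at k = 2, θ = 14.5: P(X<48.4) ≈ 0.846.
Too low — raise k to concentrate. Iterating converges to k ≈ 2.3.
Then θ = 14.5/(2.3−1) ≈ 11.2.

k ≈ 2.3, θ ≈ 11.2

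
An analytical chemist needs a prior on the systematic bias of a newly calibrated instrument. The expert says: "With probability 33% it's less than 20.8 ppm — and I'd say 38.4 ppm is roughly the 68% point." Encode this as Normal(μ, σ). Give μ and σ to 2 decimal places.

The p-quantile of Normal(μ,σ) is μ + z_p·σ, with z_{0.33} = -0.4399 and z_{0.68} = 0.4677.
Eliminate σ: μ = (z₂·x₁ − z₁·x₂)/(z₂ − z₁) = (0.4677·20.8 − (-0.4399)·38.4)/0.9076 = 29.33.
Then σ = (x₂ − x₁)/(z₂ − z₁) = (38.4 − 20.8)/0.9076 = 19.39.

μ = 29.33, σ = 19.39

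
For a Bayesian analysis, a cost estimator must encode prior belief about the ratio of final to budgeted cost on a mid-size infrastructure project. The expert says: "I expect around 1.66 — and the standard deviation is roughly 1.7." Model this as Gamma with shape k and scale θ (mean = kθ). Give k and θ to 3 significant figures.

k ≈ 0.953, θ ≈ 1.74

For Gamma(k, scale θ): mean = kθ, variance = kθ², so CV = 1/√k.
CV = SD/mean = 1.7/1.66 = 1.024, hence k = 1/CV² = 0.953.
Then θ = mean/k = 1.66/0.953 = 1.74.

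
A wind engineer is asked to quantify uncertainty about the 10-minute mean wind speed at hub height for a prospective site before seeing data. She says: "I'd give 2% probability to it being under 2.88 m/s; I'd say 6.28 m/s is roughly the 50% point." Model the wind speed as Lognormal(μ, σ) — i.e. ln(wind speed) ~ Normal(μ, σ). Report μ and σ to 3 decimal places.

If T ~ Lognormal(μ,σ) then ln T ~ Normal(μ,σ), so the p-quantile of ln T is μ + z_p·σ.
ln(2.88) = 1.058 and ln(6.28) = 1.837; z_{0.02} = -2.054, z_{0.5} = 0.
σ = (1.837 − 1.058)/(0 − (-2.054)) = 0.380.
μ = 1.058 − (-2.054)·0.380 = 1.837.

μ ≈ 1.837, σ ≈ 0.380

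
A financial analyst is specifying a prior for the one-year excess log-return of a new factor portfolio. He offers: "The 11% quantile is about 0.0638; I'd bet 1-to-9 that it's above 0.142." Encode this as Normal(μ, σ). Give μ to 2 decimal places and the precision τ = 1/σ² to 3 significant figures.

For Normal(μ,σ), the p-quantile is μ + z_p·σ. Here z_{0.11} = -1.227, z_{0.9} = 1.282.
So 0.0638 = μ − 1.227σ and 0.142 = μ + 1.282σ.
Subtracting: σ = (0.142 − 0.0638)/(1.282 − (-1.227)) = 0.03.
Then μ = 0.0638 − (-1.227)·0.03 = 0.10.
Precision τ = 1/σ² = 1/0.03118² = 1030.

μ = 0.10, τ = 1030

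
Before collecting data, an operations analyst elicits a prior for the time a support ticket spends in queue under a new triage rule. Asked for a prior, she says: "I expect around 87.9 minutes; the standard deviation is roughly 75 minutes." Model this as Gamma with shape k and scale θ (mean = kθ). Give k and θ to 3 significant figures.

For Gamma(k, scale θ): mean = kθ, variance = kθ², so CV = 1/√k.
CV = SD/mean = 75/87.9 = 0.8532, hence k = 1/CV² = 1.37.
Then θ = mean/k = 87.9/1.37 = 64.

k ≈ 1.37, θ ≈ 64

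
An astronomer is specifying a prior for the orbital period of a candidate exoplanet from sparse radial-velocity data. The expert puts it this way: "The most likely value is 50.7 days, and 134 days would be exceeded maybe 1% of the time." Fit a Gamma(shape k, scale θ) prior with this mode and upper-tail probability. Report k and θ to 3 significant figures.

k ≈ 5.91, θ ≈ 10.3

Gamma(k,θ) with k>1 has mode (k−1)θ, so θ = 50.7/(k−1).
Need P(X < 134) = 0.99 with θ tied to k this way. Start at k = 2, θ = 50.7: P(X<134) ≈ 0.741.
Too low — raise k to concentrate. Iterating converges to k ≈ 5.91.
Then θ = 50.7/(5.91−1) ≈ 10.3.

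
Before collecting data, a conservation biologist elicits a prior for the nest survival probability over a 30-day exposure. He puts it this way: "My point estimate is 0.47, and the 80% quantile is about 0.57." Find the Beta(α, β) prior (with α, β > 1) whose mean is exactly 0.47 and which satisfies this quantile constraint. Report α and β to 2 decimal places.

With mean 0.47 fixed, write α = 0.47s, β = 0.53s where s = α+β.
Need P(θ < 0.57) = 0.8 under Beta(0.47s, 0.53s). Normal approximation: (q−m)/√(m(1−m)/s) ≈ z_{0.8} = 0.842, so s ≈ 0.47·0.53·(0.842)²/(0.57−0.47)² = 17.6.
At s = 17.6: P(θ<0.57) ≈ 0.800. Adjusting to match 0.8 gives s ≈ 17.67.
So α = 0.47·17.67 ≈ 8.30, β = 0.53·17.67 ≈ 9.36.

α ≈ 8.30, β ≈ 9.36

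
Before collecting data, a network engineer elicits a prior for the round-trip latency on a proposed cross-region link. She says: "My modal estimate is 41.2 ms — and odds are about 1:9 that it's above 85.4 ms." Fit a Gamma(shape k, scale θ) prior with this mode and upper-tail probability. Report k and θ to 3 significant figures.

Gamma(k,θ) with k>1 has mode (k−1)θ, so θ = 41.2/(k−1).
Need P(X < 85.4) = 0.9 with θ tied to k this way. Start at k = 2, θ = 41.2: P(X<85.4) ≈ 0.613.
Too low — raise k to concentrate. Iterating converges to k ≈ 4.61.
Then θ = 41.2/(4.61−1) ≈ 11.4.

k ≈ 4.61, θ ≈ 11.4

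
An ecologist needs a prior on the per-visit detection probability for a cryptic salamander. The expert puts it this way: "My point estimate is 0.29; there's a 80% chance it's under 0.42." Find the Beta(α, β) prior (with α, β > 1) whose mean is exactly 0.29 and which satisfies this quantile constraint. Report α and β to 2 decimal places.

α ≈ 2.29, β ≈ 5.60

With mean 0.29 fixed, write α = 0.29s, β = 0.71s where s = α+β.
Need P(θ < 0.42) = 0.8 under Beta(0.29s, 0.71s). Normal approximation: (q−m)/√(m(1−m)/s) ≈ z_{0.8} = 0.842, so s ≈ 0.29·0.71·(0.842)²/(0.42−0.29)² = 8.6.
At s = 8.6: P(θ<0.42) ≈ 0.808. Adjusting to match 0.8 gives s ≈ 7.89.
So α = 0.29·7.89 ≈ 2.29, β = 0.71·7.89 ≈ 5.60.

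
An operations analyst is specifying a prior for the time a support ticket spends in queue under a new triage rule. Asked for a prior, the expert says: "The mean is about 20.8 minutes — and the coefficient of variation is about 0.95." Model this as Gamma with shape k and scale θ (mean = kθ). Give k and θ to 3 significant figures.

k ≈ 1.11, θ ≈ 18.8

For Gamma(k, scale θ): mean = kθ, variance = kθ², so CV = 1/√k.
CV = 0.95, hence k = 1/CV² = 1.11.
Then θ = mean/k = 20.8/1.11 = 18.8.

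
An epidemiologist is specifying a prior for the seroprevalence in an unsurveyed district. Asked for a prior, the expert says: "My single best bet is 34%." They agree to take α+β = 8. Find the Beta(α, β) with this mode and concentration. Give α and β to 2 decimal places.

For α,β > 1 the Beta mode is (α−1)/(α+β−2). With α+β = 8, the mode is (α−1)/6.
Set (α−1)/6 = 0.34 → α = 1 + 0.34·6 = 3.04.
β = 8 − α = 4.96.

α = 3.04, β = 4.96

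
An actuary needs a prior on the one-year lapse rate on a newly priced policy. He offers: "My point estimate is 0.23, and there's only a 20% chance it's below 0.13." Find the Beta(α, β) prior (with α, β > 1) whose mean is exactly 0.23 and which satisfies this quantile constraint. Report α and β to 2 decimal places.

With mean 0.23 fixed, write α = 0.23s, β = 0.77s where s = α+β.
Need P(θ < 0.13) = 0.2 under Beta(0.23s, 0.77s). Normal approximation: (q−m)/√(m(1−m)/s) ≈ z_{0.2} = -0.842, so s ≈ 0.23·0.77·(-0.842)²/(0.13−0.23)² = 12.5.
At s = 12.5: P(θ<0.13) ≈ 0.205. Adjusting to match 0.2 gives s ≈ 12.98.
So α = 0.23·12.98 ≈ 2.99, β = 0.77·12.98 ≈ 10.00.

α ≈ 2.99, β ≈ 10.00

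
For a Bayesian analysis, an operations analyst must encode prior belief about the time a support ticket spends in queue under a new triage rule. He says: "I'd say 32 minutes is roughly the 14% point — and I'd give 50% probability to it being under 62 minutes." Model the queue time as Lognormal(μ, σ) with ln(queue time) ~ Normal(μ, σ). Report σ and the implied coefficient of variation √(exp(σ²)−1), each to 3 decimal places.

If T ~ Lognormal(μ,σ) then ln T ~ Normal(μ,σ), so the p-quantile of ln T is μ + z_p·σ.
ln(32) = 3.466 and ln(62) = 4.127; z_{0.14} = -1.08, z_{0.5} = 0.
σ = (4.127 − 3.466)/(0 − (-1.08)) = 0.612.
μ = 3.466 − (-1.08)·0.612 = 4.127.
CV = √(exp(σ²)−1) = √(exp(0.3748)−1) = 0.674.

σ ≈ 0.612, CV ≈ 0.674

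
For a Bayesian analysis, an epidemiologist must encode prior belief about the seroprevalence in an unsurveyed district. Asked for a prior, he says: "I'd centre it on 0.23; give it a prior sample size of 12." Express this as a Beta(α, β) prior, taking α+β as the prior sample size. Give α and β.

Under the effective-sample-size interpretation, Beta(α, β) has prior mean α/(α+β) and prior sample size α+β.
So α+β = 12 and α/(α+β) = 0.23, giving α = 0.23·12 = 2.76 and β = 12 − 2.76 = 9.24.

α = 2.76, β = 9.24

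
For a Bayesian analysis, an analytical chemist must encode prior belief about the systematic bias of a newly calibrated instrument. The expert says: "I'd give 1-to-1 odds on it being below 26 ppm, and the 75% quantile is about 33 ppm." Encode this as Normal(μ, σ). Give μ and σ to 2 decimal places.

The p-quantile of Normal(μ,σ) is μ + z_p·σ, with z_{0.5} = 0 and z_{0.75} = 0.6745.
Eliminate σ: μ = (z₂·x₁ − z₁·x₂)/(z₂ − z₁) = (0.6745·26 − (0)·33)/0.6745 = 26.00.
Then σ = (x₂ − x₁)/(z₂ − z₁) = (33 − 26)/0.6745 = 10.38.

μ = 26.00, σ = 10.38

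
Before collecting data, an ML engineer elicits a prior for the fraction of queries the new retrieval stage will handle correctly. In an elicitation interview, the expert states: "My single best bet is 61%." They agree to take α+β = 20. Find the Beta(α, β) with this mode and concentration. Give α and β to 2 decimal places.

α = 11.98, β = 8.02

For α,β > 1 the Beta mode is (α−1)/(α+β−2). With α+β = 20, the mode is (α−1)/18.
Set (α−1)/18 = 0.61 → α = 1 + 0.61·18 = 11.98.
β = 20 − α = 8.02.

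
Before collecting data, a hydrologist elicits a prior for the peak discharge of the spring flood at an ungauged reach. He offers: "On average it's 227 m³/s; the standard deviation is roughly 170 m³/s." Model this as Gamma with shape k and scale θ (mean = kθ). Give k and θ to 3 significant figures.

For Gamma(k, scale θ): mean = kθ, variance = kθ², so CV = 1/√k.
CV = SD/mean = 170/227 = 0.7489, hence k = 1/CV² = 1.78.
Then θ = mean/k = 227/1.78 = 127.

k ≈ 1.78, θ ≈ 127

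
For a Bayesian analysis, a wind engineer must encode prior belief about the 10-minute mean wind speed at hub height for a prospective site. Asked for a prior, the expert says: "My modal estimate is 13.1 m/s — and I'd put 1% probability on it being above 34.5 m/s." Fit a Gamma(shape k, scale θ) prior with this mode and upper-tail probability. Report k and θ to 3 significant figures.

k ≈ 5.95, θ ≈ 2.65

Gamma(k,θ) with k>1 has mode (k−1)θ, so θ = 13.1/(k−1).
Need P(X < 34.5) = 0.99 with θ tied to k this way. Start at k = 2, θ = 13.1: P(X<34.5) ≈ 0.739.
Too low — raise k to concentrate. Iterating converges to k ≈ 5.95.
Then θ = 13.1/(5.95−1) ≈ 2.65.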